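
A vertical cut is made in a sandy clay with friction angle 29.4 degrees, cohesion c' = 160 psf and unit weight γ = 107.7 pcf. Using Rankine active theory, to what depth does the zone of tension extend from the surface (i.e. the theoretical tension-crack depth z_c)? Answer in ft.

5.08 ft

K_a = tan²(45° − 29.4°/2) = 0.3415; √K_a = 0.5844.
The active pressure is zero where K_a γ z = 2c√K_a, so z_c = 2c/(γ√K_a) = 2×160/(107.7×0.5844) = 5.085 ft.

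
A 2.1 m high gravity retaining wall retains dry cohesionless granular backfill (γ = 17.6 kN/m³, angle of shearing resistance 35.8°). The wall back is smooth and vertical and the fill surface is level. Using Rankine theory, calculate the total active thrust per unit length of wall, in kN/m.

10.2 kN/m

K_a = tan²(45° − φ/2) = 0.2619.
P_a = ½ K_a γ H² = 0.5 × 0.2619 × 17.6 × 2.1² = 10.16 kN/m.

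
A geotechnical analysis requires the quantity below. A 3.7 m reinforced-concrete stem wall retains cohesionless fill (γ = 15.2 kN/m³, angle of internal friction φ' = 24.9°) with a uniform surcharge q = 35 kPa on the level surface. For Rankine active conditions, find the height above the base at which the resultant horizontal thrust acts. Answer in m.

K_a = 0.4074.
Triangular part P₁ = ½K_aγH² = 42.39 at H/3 = 1.233 m; rectangular part P₂ = K_a q H = 52.76 at H/2 = 1.850 m.
ȳ = (P₁·1.233 + P₂·1.850)/(P₁+P₂) = 1.575 m.

1.58 m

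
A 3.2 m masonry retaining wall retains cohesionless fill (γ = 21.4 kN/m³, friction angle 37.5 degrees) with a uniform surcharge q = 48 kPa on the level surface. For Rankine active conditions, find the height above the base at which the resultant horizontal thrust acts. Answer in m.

K_a = 0.2432.
Triangular part P₁ = ½K_aγH² = 26.65 at H/3 = 1.067 m; rectangular part P₂ = K_a q H = 37.35 at H/2 = 1.600 m.
ȳ = (P₁·1.067 + P₂·1.600)/(P₁+P₂) = 1.378 m.

1.38 m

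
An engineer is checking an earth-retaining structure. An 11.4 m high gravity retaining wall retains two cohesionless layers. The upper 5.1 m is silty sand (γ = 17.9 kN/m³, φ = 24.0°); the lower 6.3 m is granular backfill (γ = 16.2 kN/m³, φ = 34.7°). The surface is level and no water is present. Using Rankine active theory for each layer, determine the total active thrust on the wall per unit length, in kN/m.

K_a1 = tan²(45°−24.0°/2) = 0.4217; K_a2 = tan²(45°−34.7°/2) = 0.2745.
Layer 1: σ at base = K_a1 γ₁ h₁ = 38.50 kPa; P₁ = ½×38.50×5.1 = 98.17.
Layer 2: σ_v at top = γ₁h₁ = 91.29; σ_h top = K_a2×91.29 = 25.06; σ_h base = K_a2×(91.29+16.2×6.3) = 53.07.
P₂ = ½(25.06+53.07)×6.3 = 246.1. Total P_a = 98.17+246.1 = 344.3 kN/m.

344 kN/m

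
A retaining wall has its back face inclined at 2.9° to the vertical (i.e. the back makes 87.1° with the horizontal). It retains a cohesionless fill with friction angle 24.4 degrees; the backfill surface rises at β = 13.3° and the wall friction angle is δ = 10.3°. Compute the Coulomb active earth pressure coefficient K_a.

K_a = sin²(α+φ) / [sin²α · sin(α−δ) · (1 + √{sin(φ+δ)sin(φ−β) / (sin(α−δ)sin(α+β))})²].
With α = 87.1°, φ = 24.4°, δ = 10.3°, β = 13.3°: K_a = 0.4977.

0.498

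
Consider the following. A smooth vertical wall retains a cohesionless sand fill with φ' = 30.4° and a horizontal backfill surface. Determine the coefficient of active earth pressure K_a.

K_a = tan²(45° − φ/2) = tan²(29.80°) = 0.3280.

0.328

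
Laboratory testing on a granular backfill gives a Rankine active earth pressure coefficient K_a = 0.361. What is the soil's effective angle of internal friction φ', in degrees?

28.0°

K_a = tan²(45° − φ/2) ⇒ 45° − φ/2 = arctan(√0.361) = 31.00°.
φ = 2(45° − 31.00°) = 28.00°.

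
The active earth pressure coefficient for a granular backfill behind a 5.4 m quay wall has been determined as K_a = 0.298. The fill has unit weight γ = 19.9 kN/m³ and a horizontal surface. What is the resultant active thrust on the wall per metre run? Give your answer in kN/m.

86.5 kN/m

P = ½ K_a γ H² = 0.5 × 0.298 × 19.9 × 5.4² = 86.46 kN/m.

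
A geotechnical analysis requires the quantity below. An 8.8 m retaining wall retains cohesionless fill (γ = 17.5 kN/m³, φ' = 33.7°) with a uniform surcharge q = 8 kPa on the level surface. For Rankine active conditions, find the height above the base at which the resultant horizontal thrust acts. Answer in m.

3.07 m

K_a = 0.2863.
Triangular part P₁ = ½K_aγH² = 194.0 at H/3 = 2.933 m; rectangular part P₂ = K_a q H = 20.16 at H/2 = 4.400 m.
ȳ = (P₁·2.933 + P₂·4.400)/(P₁+P₂) = 3.071 m.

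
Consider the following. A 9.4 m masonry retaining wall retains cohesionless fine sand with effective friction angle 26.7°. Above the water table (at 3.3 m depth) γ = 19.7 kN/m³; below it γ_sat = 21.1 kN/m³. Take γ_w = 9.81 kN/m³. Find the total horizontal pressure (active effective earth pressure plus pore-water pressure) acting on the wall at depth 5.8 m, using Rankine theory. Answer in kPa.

K_a = (1 − sin φ)/(1 + sin φ) = 0.3800.
γ' = 21.1 − 9.81 = 11.29 kN/m³.
Effective vertical stress at 5.8 m: σ'_v = 19.7×3.3 + 11.29×2.50 = 93.23 kPa.
σ'_h = K_a σ'_v = 0.3800 × 93.23 = 35.43 kPa; u = γ_w × 2.50 = 24.53 kPa.
Total σ_h = 35.43 + 24.53 = 59.95 kPa.

60.0 kPa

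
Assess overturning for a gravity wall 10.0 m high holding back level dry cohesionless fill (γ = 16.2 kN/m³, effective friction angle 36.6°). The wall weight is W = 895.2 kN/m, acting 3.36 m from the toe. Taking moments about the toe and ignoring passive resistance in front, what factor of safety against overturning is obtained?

4.40

K_a = tan²(45° − 36.6°/2) = 0.2530.
P_a = ½K_aγH² = 0.5×0.2530×16.2×10.0² = 204.9 kN/m, acting at H/3 = 3.333 m above the base.
Overturning moment M_o = P_a × H/3 = 204.9 × 3.333 = 683.0.
Resisting moment M_r = W × 3.36 = 895.2 × 3.36 = 3008.
FS_overturning = M_r/M_o = 3008/683.0 = 4.404.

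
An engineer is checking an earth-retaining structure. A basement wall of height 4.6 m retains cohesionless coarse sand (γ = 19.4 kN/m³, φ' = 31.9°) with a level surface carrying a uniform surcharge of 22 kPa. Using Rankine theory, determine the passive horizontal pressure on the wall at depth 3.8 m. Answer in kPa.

K_p = (1 + sin φ)/(1 − sin φ) = 3.241.
σ_v = γz + q = 19.4 × 3.8 + 22 = 95.72 kPa.
σ_h = K_p σ_v = 3.241 × 95.72 = 310.3 kPa.

310 kPa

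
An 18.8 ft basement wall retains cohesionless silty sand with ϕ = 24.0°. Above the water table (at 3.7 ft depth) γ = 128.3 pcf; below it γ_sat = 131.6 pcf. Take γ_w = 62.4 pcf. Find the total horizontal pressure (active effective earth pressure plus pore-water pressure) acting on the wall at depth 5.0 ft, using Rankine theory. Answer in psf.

319 psf

K_a = (1 − sin φ)/(1 + sin φ) = 0.4217.
γ' = 131.6 − 62.4 = 69.20 pcf.
Effective vertical stress at 5.0 ft: σ'_v = 128.3×3.7 + 69.20×1.30 = 564.7 psf.
σ'_h = K_a σ'_v = 0.4217 × 564.7 = 238.1 psf; u = γ_w × 1.30 = 81.12 psf.
Total σ_h = 238.1 + 81.12 = 319.3 psf.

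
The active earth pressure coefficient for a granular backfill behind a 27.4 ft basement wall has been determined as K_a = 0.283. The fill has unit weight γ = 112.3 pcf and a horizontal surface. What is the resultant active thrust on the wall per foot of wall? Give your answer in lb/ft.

P = ½ K_a γ H² = 0.5 × 0.283 × 112.3 × 27.4² = 11930 lb/ft.

11900 lb/ft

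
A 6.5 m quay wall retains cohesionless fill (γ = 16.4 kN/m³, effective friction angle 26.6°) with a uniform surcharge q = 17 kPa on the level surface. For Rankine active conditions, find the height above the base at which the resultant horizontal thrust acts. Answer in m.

K_a = 0.3814.
Triangular part P₁ = ½K_aγH² = 132.2 at H/3 = 2.167 m; rectangular part P₂ = K_a q H = 42.15 at H/2 = 3.250 m.
ȳ = (P₁·2.167 + P₂·3.250)/(P₁+P₂) = 2.429 m.

2.43 m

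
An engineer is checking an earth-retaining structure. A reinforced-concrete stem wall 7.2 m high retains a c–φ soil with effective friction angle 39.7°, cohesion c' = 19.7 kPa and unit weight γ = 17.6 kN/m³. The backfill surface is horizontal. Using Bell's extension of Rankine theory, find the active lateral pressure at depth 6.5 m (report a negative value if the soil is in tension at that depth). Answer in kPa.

K_a = (1 − sin φ)/(1 + sin φ) = 0.2204.
σ_a = K_a γ z − 2c√K_a = 0.2204×17.6×6.5 − 2×19.7×0.4695 = 6.719 kPa.

6.72 kPa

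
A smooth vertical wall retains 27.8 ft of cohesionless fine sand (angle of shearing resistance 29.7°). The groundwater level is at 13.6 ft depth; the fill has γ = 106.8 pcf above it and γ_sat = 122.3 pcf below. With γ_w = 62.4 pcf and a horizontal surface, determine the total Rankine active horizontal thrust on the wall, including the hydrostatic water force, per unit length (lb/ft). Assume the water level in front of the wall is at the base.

K_a = tan²(45° − φ/2) = 0.3374.
γ' = 122.3 − 62.4 = 59.90 pcf. Depth below WT = 14.2 ft.
σ'_h at WT = K_a γ d_w = 490.0 psf; at base = 490.0 + K_a γ' × 14.2 = 777.0 psf.
P₁ (0–13.6 ft) = ½×490.0×13.6 = 3332. P₂ (13.6–27.8 ft) = ½(490.0+777.0)×14.2 = 8996.
P_w = ½ γ_w h₂² = 0.5×62.4×14.2² = 6291. Total = 3332+8996+6291 = 18620 lb/ft.

18600 lb/ft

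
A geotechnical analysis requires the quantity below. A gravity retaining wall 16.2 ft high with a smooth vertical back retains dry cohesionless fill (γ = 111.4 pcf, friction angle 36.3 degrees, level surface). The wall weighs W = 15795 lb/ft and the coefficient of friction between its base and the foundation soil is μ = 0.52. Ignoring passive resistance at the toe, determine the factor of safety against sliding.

2.19

K_a = tan²(45° − 36.3°/2) = 0.2563.
P_a = ½K_aγH² = 0.5×0.2563×111.4×16.2² = 3746 lb/ft, acting at H/3 = 5.400 ft above the base.
FS_sliding = μW / P_a = 0.52×15795 / 3746 = 2.192.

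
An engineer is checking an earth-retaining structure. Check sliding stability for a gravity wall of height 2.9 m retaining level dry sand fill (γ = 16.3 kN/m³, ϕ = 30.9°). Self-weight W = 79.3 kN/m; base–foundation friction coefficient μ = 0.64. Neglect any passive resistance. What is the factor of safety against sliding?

K_a = tan²(45° − 30.9°/2) = 0.3214.
P_a = ½K_aγH² = 0.5×0.3214×16.3×2.9² = 22.03 kN/m, acting at H/3 = 0.9667 m above the base.
FS_sliding = μW / P_a = 0.64×79.3 / 22.03 = 2.304.

2.30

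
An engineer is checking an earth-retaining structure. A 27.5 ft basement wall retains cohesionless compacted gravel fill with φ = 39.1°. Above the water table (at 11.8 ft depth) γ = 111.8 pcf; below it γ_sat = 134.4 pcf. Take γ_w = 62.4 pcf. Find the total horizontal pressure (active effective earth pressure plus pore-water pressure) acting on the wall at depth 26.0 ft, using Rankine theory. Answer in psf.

1420 psf

K_a = (1 − sin φ)/(1 + sin φ) = 0.2265.
γ' = 134.4 − 62.4 = 72.00 pcf.
Effective vertical stress at 26.0 ft: σ'_v = 111.8×11.8 + 72.00×14.2 = 2342 psf.
σ'_h = K_a σ'_v = 0.2265 × 2342 = 530.3 psf; u = γ_w × 14.2 = 886.1 psf.
Total σ_h = 530.3 + 886.1 = 1416 psf.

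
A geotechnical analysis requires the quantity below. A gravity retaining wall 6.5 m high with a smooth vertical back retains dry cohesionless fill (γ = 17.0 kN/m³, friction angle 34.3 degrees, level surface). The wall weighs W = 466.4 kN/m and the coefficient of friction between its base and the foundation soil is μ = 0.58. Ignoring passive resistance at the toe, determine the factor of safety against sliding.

K_a = tan²(45° − 34.3°/2) = 0.2792.
P_a = ½K_aγH² = 0.5×0.2792×17.0×6.5² = 100.3 kN/m, acting at H/3 = 2.167 m above the base.
FS_sliding = μW / P_a = 0.58×466.4 / 100.3 = 2.698.

2.70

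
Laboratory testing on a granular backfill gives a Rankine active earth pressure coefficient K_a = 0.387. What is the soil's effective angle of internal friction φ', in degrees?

K_a = tan²(45° − φ/2) ⇒ 45° − φ/2 = arctan(√0.387) = 31.89°.
φ = 2(45° − 31.89°) = 26.23°.

26.2°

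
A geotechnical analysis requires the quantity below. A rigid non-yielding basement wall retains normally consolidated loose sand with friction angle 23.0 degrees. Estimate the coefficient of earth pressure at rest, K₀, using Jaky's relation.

K₀ = 1 − sin φ' = 1 − sin 23.0° = 0.6093.

0.609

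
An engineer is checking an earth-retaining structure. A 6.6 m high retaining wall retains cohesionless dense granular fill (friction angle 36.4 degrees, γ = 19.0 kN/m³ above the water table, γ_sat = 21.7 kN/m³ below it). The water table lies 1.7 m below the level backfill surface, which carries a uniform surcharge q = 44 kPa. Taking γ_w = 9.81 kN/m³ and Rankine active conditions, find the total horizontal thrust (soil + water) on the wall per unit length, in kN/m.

276 kN/m

K_a = tan²(45° − φ/2) = 0.2552.
γ' = 21.7 − 9.81 = 11.89 kN/m³. h₂ = H − d_w = 4.9 m.
σ'_h: at surface K_a·q = 11.23; at WT K_a(q+γd_w) = 19.47; at base K_a(q+γd_w+γ'h₂) = 34.33 kPa.
P₁ = ½(11.23+19.47)×1.7 = 26.09; P₂ = ½(19.47+34.33)×4.9 = 131.8; P_w = ½γ_w h₂² = 117.8.
Total = 26.09+131.8+117.8 = 275.7 kN/m.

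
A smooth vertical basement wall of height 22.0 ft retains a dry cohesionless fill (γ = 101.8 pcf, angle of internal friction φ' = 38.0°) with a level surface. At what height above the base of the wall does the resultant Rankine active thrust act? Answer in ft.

K_a = 0.2379.
The pressure distribution is triangular, so the resultant acts at H/3 above the base = 22.0/3 = 7.333 ft.

7.33 ft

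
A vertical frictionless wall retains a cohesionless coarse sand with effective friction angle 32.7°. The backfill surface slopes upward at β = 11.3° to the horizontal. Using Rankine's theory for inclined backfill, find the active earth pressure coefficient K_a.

0.315

K_a = cos β · (cos β − √(cos²β − cos²φ)) / (cos β + √(cos²β − cos²φ)).
cos β = 0.9806, cos φ = 0.8415, √(cos²β − cos²φ) = 0.5035.
K_a = 0.9806 × (0.9806 − 0.5035)/(0.9806 + 0.5035) = 0.3153.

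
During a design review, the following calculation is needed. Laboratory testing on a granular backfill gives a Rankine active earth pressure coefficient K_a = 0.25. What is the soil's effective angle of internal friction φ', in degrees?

36.9°

K_a = tan²(45° − φ/2) ⇒ 45° − φ/2 = arctan(√0.25) = 26.57°.
φ = 2(45° − 26.57°) = 36.87°.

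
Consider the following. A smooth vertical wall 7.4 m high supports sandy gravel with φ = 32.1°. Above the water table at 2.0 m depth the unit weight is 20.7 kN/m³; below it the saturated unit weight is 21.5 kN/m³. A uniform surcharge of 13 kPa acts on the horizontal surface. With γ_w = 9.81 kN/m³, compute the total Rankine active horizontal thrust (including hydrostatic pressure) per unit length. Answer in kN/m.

K_a = tan²(45° − φ/2) = 0.3060.
γ' = 21.5 − 9.81 = 11.69 kN/m³. h₂ = H − d_w = 5.4 m.
σ'_h: at surface K_a·q = 3.978; at WT K_a(q+γd_w) = 16.65; at base K_a(q+γd_w+γ'h₂) = 35.96 kPa.
P₁ = ½(3.978+16.65)×2.0 = 20.62; P₂ = ½(16.65+35.96)×5.4 = 142.0; P_w = ½γ_w h₂² = 143.0.
Total = 20.62+142.0+143.0 = 305.7 kN/m.

306 kN/m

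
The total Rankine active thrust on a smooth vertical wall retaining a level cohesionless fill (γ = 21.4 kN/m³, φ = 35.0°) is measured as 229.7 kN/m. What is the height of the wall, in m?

8.90 m

K_a = 0.2710. P_a = ½ K_a γ H² ⇒ H = √(2P_a/(K_a γ)).
H = √(2×229.7/(0.2710×21.4)) = 8.900 m.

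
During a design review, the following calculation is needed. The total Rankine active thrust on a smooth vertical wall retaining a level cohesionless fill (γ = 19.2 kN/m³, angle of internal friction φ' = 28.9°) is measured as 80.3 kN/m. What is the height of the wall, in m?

4.90 m

K_a = 0.3484. P_a = ½ K_a γ H² ⇒ H = √(2P_a/(K_a γ)).
H = √(2×80.3/(0.3484×19.2)) = 4.900 m.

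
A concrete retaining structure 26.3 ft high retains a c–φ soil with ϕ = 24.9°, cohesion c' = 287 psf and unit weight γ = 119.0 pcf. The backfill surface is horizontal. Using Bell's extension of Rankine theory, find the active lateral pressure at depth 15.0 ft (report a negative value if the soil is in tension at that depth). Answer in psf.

361 psf

K_a = (1 − sin φ)/(1 + sin φ) = 0.4074.
σ_a = K_a γ z − 2c√K_a = 0.4074×119.0×15.0 − 2×287×0.6383 = 360.9 psf.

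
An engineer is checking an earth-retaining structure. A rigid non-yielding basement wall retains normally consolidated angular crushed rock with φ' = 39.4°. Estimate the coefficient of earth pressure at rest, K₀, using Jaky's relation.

K₀ = 1 − sin φ' = 1 − sin 39.4° = 0.3653.

0.365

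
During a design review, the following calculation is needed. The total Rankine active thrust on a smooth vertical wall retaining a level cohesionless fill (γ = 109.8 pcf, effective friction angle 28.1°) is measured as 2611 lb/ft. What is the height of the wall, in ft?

K_a = 0.3596. P_a = ½ K_a γ H² ⇒ H = √(2P_a/(K_a γ)).
H = √(2×2611/(0.3596×109.8)) = 11.50 ft.

11.5 ft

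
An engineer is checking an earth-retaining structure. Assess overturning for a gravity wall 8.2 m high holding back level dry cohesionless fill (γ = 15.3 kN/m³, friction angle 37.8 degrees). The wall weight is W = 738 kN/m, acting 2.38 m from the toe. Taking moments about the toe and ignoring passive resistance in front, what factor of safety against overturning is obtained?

K_a = tan²(45° − 37.8°/2) = 0.2400.
P_a = ½K_aγH² = 0.5×0.2400×15.3×8.2² = 123.5 kN/m, acting at H/3 = 2.733 m above the base.
Overturning moment M_o = P_a × H/3 = 123.5 × 2.733 = 337.4.
Resisting moment M_r = W × 2.38 = 738 × 2.38 = 1756.
FS_overturning = M_r/M_o = 1756/337.4 = 5.205.

5.21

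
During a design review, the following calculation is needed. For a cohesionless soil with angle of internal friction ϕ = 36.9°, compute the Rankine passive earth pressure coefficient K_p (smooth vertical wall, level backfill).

4.01

K_p = (1 + sin φ)/(1 − sin φ) = tan²(45° + 36.9°/2) = 4.005.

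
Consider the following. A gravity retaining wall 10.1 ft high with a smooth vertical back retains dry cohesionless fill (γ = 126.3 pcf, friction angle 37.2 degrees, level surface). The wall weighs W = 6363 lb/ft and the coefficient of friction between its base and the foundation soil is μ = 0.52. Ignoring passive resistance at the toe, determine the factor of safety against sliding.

K_a = tan²(45° − 37.2°/2) = 0.2464.
P_a = ½K_aγH² = 0.5×0.2464×126.3×10.1² = 1587 lb/ft, acting at H/3 = 3.367 ft above the base.
FS_sliding = μW / P_a = 0.52×6363 / 1587 = 2.084.

2.08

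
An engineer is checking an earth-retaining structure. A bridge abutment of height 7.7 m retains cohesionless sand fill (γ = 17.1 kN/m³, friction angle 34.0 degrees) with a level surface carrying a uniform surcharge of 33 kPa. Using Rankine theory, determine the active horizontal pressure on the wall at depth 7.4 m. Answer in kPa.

45.1 kPa

K_a = (1 − sin φ)/(1 + sin φ) = 0.2827.
σ_v = γz + q = 17.1 × 7.4 + 33 = 159.5 kPa.
σ_h = K_a σ_v = 0.2827 × 159.5 = 45.10 kPa.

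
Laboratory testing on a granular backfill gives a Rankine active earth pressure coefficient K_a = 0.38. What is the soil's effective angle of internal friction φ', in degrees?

26.7°

K_a = tan²(45° − φ/2) ⇒ 45° − φ/2 = arctan(√0.38) = 31.65°.
φ = 2(45° − 31.65°) = 26.70°.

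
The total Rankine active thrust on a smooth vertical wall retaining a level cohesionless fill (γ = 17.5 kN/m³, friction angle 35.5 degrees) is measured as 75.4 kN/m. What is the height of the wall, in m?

5.70 m

K_a = 0.2653. P_a = ½ K_a γ H² ⇒ H = √(2P_a/(K_a γ)).
H = √(2×75.4/(0.2653×17.5)) = 5.700 m.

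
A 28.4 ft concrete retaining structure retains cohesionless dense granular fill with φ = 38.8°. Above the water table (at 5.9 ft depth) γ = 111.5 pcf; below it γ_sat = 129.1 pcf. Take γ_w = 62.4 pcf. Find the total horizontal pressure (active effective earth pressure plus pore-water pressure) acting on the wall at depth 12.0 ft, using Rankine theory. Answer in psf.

625 psf

K_a = (1 − sin φ)/(1 + sin φ) = 0.2296.
γ' = 129.1 − 62.4 = 66.70 pcf.
Effective vertical stress at 12.0 ft: σ'_v = 111.5×5.9 + 66.70×6.10 = 1065 psf.
σ'_h = K_a σ'_v = 0.2296 × 1065 = 244.4 psf; u = γ_w × 6.10 = 380.6 psf.
Total σ_h = 244.4 + 380.6 = 625.1 psf.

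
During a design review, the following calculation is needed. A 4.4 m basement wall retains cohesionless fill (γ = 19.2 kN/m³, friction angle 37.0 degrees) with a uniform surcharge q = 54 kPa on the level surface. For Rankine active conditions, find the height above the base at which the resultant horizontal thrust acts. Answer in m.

1.88 m

K_a = 0.2486.
Triangular part P₁ = ½K_aγH² = 46.20 at H/3 = 1.467 m; rectangular part P₂ = K_a q H = 59.06 at H/2 = 2.200 m.
ȳ = (P₁·1.467 + P₂·2.200)/(P₁+P₂) = 1.878 m.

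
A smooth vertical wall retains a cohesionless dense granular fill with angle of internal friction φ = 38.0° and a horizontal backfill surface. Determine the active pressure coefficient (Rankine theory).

K_a = tan²(45° − φ/2) = tan²(26.00°) = 0.2379.

0.238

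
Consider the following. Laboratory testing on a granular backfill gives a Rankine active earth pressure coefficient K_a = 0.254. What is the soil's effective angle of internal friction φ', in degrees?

K_a = tan²(45° − φ/2) ⇒ 45° − φ/2 = arctan(√0.254) = 26.75°.
φ = 2(45° − 26.75°) = 36.51°.

36.5°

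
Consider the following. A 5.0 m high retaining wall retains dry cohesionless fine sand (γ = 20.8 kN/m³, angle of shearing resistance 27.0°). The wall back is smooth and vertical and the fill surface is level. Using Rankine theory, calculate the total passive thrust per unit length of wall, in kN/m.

K_p = tan²(45° + φ/2) = 2.663.
P_p = ½ K_p γ H² = 0.5 × 2.663 × 20.8 × 5.0² = 692.4 kN/m.

692 kN/m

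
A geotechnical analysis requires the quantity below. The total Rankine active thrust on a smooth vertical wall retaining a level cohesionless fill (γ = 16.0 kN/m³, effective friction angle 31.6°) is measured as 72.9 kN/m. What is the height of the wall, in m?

K_a = 0.3123. P_a = ½ K_a γ H² ⇒ H = √(2P_a/(K_a γ)).
H = √(2×72.9/(0.3123×16.0)) = 5.401 m.

5.40 m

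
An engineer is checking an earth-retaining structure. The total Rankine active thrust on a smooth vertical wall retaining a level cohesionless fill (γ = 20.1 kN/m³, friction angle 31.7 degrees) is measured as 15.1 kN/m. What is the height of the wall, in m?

K_a = 0.3111. P_a = ½ K_a γ H² ⇒ H = √(2P_a/(K_a γ)).
H = √(2×15.1/(0.3111×20.1)) = 2.198 m.

2.20 m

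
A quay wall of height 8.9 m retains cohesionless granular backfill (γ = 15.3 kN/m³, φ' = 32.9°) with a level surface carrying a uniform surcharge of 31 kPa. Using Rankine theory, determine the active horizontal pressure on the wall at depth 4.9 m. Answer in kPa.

31.4 kPa

K_a = (1 − sin φ)/(1 + sin φ) = 0.2960.
σ_v = γz + q = 15.3 × 4.9 + 31 = 106.0 kPa.
σ_h = K_a σ_v = 0.2960 × 106.0 = 31.37 kPa.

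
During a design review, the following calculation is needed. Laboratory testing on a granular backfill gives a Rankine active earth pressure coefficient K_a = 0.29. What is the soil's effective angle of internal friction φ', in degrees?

33.4°

K_a = tan²(45° − φ/2) ⇒ 45° − φ/2 = arctan(√0.29) = 28.30°.
φ = 2(45° − 28.30°) = 33.39°.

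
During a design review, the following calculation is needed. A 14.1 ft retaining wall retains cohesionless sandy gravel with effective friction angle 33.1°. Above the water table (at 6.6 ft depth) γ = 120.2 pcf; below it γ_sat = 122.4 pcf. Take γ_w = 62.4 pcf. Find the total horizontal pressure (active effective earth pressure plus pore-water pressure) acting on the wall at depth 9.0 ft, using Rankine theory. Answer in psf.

K_a = (1 − sin φ)/(1 + sin φ) = 0.2936.
γ' = 122.4 − 62.4 = 60.00 pcf.
Effective vertical stress at 9.0 ft: σ'_v = 120.2×6.6 + 60.00×2.40 = 937.3 psf.
σ'_h = K_a σ'_v = 0.2936 × 937.3 = 275.2 psf; u = γ_w × 2.40 = 149.8 psf.
Total σ_h = 275.2 + 149.8 = 424.9 psf.

425 psf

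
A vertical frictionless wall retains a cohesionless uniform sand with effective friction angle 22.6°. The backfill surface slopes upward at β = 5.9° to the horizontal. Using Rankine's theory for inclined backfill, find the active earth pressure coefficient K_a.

K_a = cos β · (cos β − √(cos²β − cos²φ)) / (cos β + √(cos²β − cos²φ)).
cos β = 0.9947, cos φ = 0.9232, √(cos²β − cos²φ) = 0.3703.
K_a = 0.9947 × (0.9947 − 0.3703)/(0.9947 + 0.3703) = 0.4550.

0.455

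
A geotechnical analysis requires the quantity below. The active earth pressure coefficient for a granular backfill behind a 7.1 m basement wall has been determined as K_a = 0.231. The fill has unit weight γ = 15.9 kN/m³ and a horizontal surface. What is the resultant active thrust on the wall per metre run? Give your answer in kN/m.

P = ½ K_a γ H² = 0.5 × 0.231 × 15.9 × 7.1² = 92.58 kN/m.

92.6 kN/m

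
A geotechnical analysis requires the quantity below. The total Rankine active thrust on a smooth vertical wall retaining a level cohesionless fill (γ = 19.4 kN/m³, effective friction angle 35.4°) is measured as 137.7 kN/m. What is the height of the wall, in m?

7.30 m

K_a = 0.2664. P_a = ½ K_a γ H² ⇒ H = √(2P_a/(K_a γ)).
H = √(2×137.7/(0.2664×19.4)) = 7.300 m.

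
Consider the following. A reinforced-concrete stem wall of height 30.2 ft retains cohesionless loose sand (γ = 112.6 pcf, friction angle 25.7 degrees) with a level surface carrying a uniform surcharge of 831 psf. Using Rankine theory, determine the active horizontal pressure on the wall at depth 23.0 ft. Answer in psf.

1350 psf

K_a = (1 − sin φ)/(1 + sin φ) = 0.3950.
σ_v = γz + q = 112.6 × 23.0 + 831 = 3421 psf.
σ_h = K_a σ_v = 0.3950 × 3421 = 1351 psf.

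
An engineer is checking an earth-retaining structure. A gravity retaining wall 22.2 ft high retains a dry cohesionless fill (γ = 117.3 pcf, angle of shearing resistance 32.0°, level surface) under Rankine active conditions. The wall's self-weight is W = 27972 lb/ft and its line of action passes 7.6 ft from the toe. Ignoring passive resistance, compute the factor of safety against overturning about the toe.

3.23

K_a = tan²(45° − 32.0°/2) = 0.3073.
P_a = ½K_aγH² = 0.5×0.3073×117.3×22.2² = 8881 lb/ft, acting at H/3 = 7.400 ft above the base.
Overturning moment M_o = P_a × H/3 = 8881 × 7.400 = 65720.
Resisting moment M_r = W × 7.6 = 27972 × 7.6 = 212600.
FS_overturning = M_r/M_o = 212600/65720 = 3.235.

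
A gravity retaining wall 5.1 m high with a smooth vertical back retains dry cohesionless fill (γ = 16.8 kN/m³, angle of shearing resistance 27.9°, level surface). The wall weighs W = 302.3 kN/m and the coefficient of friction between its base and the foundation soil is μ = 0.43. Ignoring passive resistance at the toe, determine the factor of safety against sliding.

1.64

K_a = tan²(45° − 27.9°/2) = 0.3625.
P_a = ½K_aγH² = 0.5×0.3625×16.8×5.1² = 79.19 kN/m, acting at H/3 = 1.700 m above the base.
FS_sliding = μW / P_a = 0.43×302.3 / 79.19 = 1.641.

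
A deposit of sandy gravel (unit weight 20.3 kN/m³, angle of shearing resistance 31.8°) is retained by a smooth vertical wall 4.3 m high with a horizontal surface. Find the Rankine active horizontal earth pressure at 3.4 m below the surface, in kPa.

21.4 kPa

K_a = (1 − sin φ)/(1 + sin φ) = 0.3098.
σ_h = K_a γ z = 0.3098 × 20.3 × 3.4 = 21.38 kPa.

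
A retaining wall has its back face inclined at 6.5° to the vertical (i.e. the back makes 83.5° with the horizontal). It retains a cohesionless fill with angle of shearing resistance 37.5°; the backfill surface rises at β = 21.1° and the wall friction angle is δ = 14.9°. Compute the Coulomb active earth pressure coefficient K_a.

0.356

K_a = sin²(α+φ) / [sin²α · sin(α−δ) · (1 + √{sin(φ+δ)sin(φ−β) / (sin(α−δ)sin(α+β))})²].
With α = 83.5°, φ = 37.5°, δ = 14.9°, β = 21.1°: K_a = 0.3561.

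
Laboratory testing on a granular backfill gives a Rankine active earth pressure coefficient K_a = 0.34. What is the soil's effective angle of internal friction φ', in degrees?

K_a = tan²(45° − φ/2) ⇒ 45° − φ/2 = arctan(√0.34) = 30.25°.
φ = 2(45° − 30.25°) = 29.51°.

29.5°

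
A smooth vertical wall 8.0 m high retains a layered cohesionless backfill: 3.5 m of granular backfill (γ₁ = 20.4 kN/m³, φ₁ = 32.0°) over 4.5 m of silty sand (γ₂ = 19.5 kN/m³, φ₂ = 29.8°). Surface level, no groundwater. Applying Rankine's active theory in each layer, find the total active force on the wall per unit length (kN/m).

K_a1 = tan²(45°−32.0°/2) = 0.3073; K_a2 = tan²(45°−29.8°/2) = 0.3360.
Layer 1: σ at base = K_a1 γ₁ h₁ = 21.94 kPa; P₁ = ½×21.94×3.5 = 38.39.
Layer 2: σ_v at top = γ₁h₁ = 71.40; σ_h top = K_a2×71.40 = 23.99; σ_h base = K_a2×(71.40+19.5×4.5) = 53.48.
P₂ = ½(23.99+53.48)×4.5 = 174.3. Total P_a = 38.39+174.3 = 212.7 kN/m.

213 kN/m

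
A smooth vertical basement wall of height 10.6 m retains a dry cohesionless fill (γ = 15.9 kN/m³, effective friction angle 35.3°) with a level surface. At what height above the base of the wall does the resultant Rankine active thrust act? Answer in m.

3.53 m

K_a = 0.2675.
The pressure distribution is triangular, so the resultant acts at H/3 above the base = 10.6/3 = 3.533 m.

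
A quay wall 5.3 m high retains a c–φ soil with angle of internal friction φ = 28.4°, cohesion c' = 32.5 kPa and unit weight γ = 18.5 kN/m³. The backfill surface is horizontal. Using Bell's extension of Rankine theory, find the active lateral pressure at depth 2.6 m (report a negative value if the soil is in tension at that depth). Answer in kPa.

-21.7 kPa

K_a = (1 − sin φ)/(1 + sin φ) = 0.3554.
σ_a = K_a γ z − 2c√K_a = 0.3554×18.5×2.6 − 2×32.5×0.5961 = -21.66 kPa.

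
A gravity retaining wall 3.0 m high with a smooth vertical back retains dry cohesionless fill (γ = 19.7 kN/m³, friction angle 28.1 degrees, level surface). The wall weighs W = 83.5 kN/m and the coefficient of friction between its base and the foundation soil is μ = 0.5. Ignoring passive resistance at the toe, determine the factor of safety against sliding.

1.31

K_a = tan²(45° − 28.1°/2) = 0.3596.
P_a = ½K_aγH² = 0.5×0.3596×19.7×3.0² = 31.88 kN/m, acting at H/3 = 1.000 m above the base.
FS_sliding = μW / P_a = 0.5×83.5 / 31.88 = 1.310.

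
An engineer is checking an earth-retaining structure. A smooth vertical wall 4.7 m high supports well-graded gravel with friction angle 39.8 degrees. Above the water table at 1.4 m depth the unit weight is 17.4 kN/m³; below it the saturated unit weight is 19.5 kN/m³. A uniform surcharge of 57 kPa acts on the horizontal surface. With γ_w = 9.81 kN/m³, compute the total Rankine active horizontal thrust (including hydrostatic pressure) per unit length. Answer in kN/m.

K_a = tan²(45° − φ/2) = 0.2194.
γ' = 19.5 − 9.81 = 9.690 kN/m³. h₂ = H − d_w = 3.3 m.
σ'_h: at surface K_a·q = 12.51; at WT K_a(q+γd_w) = 17.85; at base K_a(q+γd_w+γ'h₂) = 24.87 kPa.
P₁ = ½(12.51+17.85)×1.4 = 21.25; P₂ = ½(17.85+24.87)×3.3 = 70.49; P_w = ½γ_w h₂² = 53.42.
Total = 21.25+70.49+53.42 = 145.2 kN/m.

145 kN/m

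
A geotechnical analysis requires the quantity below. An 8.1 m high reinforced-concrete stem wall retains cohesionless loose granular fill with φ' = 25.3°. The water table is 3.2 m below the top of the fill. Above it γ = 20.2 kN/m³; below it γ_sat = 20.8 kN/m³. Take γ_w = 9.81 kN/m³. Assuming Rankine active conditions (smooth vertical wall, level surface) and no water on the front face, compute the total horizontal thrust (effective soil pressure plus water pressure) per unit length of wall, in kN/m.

K_a = tan²(45° − φ/2) = 0.4012.
γ' = 20.8 − 9.81 = 10.99 kN/m³. Depth below WT = 4.9 m.
σ'_h at WT = K_a γ d_w = 25.93 kPa; at base = 25.93 + K_a γ' × 4.9 = 47.54 kPa.
P₁ (0–3.2 m) = ½×25.93×3.2 = 41.49. P₂ (3.2–8.1 m) = ½(25.93+47.54)×4.9 = 180.0.
P_w = ½ γ_w h₂² = 0.5×9.81×4.9² = 117.8. Total = 41.49+180.0+117.8 = 339.3 kN/m.

339 kN/m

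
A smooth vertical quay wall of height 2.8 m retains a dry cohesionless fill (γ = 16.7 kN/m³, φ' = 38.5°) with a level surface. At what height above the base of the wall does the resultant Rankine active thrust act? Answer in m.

K_a = 0.2327.
The pressure distribution is triangular, so the resultant acts at H/3 above the base = 2.8/3 = 0.9333 m.

0.933 m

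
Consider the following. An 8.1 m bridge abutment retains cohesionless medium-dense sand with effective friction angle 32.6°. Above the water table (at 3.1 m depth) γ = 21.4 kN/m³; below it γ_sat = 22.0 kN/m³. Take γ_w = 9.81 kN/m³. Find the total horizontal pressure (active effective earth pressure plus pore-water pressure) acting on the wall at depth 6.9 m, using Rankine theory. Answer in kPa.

K_a = (1 − sin φ)/(1 + sin φ) = 0.2997.
γ' = 22.0 − 9.81 = 12.19 kN/m³.
Effective vertical stress at 6.9 m: σ'_v = 21.4×3.1 + 12.19×3.80 = 112.7 kPa.
σ'_h = K_a σ'_v = 0.2997 × 112.7 = 33.77 kPa; u = γ_w × 3.80 = 37.28 kPa.
Total σ_h = 33.77 + 37.28 = 71.05 kPa.

71.0 kPa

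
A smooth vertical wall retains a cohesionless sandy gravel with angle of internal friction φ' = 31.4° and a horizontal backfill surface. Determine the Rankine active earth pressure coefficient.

K_a = (1 − sin φ)/(1 + sin φ) = (1 − sin 31.4°)/(1 + sin 31.4°) = 0.3149.

0.315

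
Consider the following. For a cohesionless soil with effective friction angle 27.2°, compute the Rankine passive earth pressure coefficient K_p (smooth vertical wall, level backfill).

K_p = (1 + sin φ)/(1 − sin φ) = tan²(45° + 27.2°/2) = 2.684.

2.68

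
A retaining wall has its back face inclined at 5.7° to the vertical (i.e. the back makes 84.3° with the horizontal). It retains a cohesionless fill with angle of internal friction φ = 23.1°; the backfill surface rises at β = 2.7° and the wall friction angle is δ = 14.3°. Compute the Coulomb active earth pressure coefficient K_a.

0.450

K_a = sin²(α+φ) / [sin²α · sin(α−δ) · (1 + √{sin(φ+δ)sin(φ−β) / (sin(α−δ)sin(α+β))})²].
With α = 84.3°, φ = 23.1°, δ = 14.3°, β = 2.7°: K_a = 0.4498.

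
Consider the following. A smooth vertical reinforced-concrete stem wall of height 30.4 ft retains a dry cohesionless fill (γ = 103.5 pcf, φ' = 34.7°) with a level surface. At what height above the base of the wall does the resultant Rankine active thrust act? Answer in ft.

K_a = 0.2745.
The pressure distribution is triangular, so the resultant acts at H/3 above the base = 30.4/3 = 10.13 ft.

10.1 ft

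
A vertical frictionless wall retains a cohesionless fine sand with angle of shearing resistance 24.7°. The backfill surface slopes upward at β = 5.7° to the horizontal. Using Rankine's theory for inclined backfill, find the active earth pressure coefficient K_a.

0.418

K_a = cos β · (cos β − √(cos²β − cos²φ)) / (cos β + √(cos²β − cos²φ)).
cos β = 0.9951, cos φ = 0.9085, √(cos²β − cos²φ) = 0.4059.
K_a = 0.9951 × (0.9951 − 0.4059)/(0.9951 + 0.4059) = 0.4185.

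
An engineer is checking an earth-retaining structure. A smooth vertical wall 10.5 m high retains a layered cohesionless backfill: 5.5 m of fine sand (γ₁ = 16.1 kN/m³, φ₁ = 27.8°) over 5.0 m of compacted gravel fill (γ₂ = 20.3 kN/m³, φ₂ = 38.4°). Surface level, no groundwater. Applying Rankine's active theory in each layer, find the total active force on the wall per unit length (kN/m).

K_a1 = tan²(45°−27.8°/2) = 0.3639; K_a2 = tan²(45°−38.4°/2) = 0.2337.
Layer 1: σ at base = K_a1 γ₁ h₁ = 32.22 kPa; P₁ = ½×32.22×5.5 = 88.61.
Layer 2: σ_v at top = γ₁h₁ = 88.55; σ_h top = K_a2×88.55 = 20.69; σ_h base = K_a2×(88.55+20.3×5.0) = 44.41.
P₂ = ½(20.69+44.41)×5.0 = 162.8. Total P_a = 88.61+162.8 = 251.4 kN/m.

251 kN/m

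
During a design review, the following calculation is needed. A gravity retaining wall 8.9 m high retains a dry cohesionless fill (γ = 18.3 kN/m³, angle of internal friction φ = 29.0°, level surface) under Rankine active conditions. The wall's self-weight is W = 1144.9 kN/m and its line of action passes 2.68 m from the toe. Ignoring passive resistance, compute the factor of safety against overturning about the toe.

K_a = tan²(45° − 29.0°/2) = 0.3470.
P_a = ½K_aγH² = 0.5×0.3470×18.3×8.9² = 251.5 kN/m, acting at H/3 = 2.967 m above the base.
Overturning moment M_o = P_a × H/3 = 251.5 × 2.967 = 746.0.
Resisting moment M_r = W × 2.68 = 1144.9 × 2.68 = 3068.
FS_overturning = M_r/M_o = 3068/746.0 = 4.113.

4.11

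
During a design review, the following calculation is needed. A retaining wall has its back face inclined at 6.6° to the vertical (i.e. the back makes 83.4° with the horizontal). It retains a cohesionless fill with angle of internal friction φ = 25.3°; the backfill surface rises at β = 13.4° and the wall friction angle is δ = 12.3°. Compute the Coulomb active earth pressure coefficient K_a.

0.515

K_a = sin²(α+φ) / [sin²α · sin(α−δ) · (1 + √{sin(φ+δ)sin(φ−β) / (sin(α−δ)sin(α+β))})²].
With α = 83.4°, φ = 25.3°, δ = 12.3°, β = 13.4°: K_a = 0.5151.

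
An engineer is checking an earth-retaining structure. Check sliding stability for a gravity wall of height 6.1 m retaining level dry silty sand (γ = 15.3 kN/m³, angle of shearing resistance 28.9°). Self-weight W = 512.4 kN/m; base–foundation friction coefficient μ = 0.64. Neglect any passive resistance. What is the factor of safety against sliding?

K_a = tan²(45° − 28.9°/2) = 0.3484.
P_a = ½K_aγH² = 0.5×0.3484×15.3×6.1² = 99.16 kN/m, acting at H/3 = 2.033 m above the base.
FS_sliding = μW / P_a = 0.64×512.4 / 99.16 = 3.307.

3.31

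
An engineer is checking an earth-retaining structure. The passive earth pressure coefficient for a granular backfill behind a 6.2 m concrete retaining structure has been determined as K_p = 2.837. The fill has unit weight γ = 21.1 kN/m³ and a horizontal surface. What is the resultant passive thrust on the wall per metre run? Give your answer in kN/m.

1150 kN/m

P = ½ K_p γ H² = 0.5 × 2.837 × 21.1 × 6.2² = 1151 kN/m.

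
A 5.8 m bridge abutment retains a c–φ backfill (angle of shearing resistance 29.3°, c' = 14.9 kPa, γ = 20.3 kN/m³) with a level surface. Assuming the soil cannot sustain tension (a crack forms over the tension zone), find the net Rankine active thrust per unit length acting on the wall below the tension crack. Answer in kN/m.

K_a = 0.3428; √K_a = 0.5855.
Tension-crack depth z_c = 2c/(γ√K_a) = 2×14.9/(20.3×0.5855) = 2.507 m.
σ_a at base = K_a γ H − 2c√K_a = 0.3428×20.3×5.8 − 2×14.9×0.5855 = 22.92 kPa.
P_a = ½ × 22.92 × (H − z_c) = 0.5×22.92×3.293 = 37.73 kN/m.

37.7 kN/m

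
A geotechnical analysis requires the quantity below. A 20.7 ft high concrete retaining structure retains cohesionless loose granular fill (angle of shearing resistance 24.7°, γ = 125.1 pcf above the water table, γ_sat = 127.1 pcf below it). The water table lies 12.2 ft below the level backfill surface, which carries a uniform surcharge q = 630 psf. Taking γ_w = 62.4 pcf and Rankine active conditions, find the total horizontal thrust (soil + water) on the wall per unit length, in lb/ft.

K_a = tan²(45° − φ/2) = 0.4106.
γ' = 127.1 − 62.4 = 64.70 pcf. h₂ = H − d_w = 8.5 ft.
σ'_h: at surface K_a·q = 258.7; at WT K_a(q+γd_w) = 885.3; at base K_a(q+γd_w+γ'h₂) = 1111 psf.
P₁ = ½(258.7+885.3)×12.2 = 6978; P₂ = ½(885.3+1111)×8.5 = 8484; P_w = ½γ_w h₂² = 2254.
Total = 6978+8484+2254 = 17720 lb/ft.

17700 lb/ft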